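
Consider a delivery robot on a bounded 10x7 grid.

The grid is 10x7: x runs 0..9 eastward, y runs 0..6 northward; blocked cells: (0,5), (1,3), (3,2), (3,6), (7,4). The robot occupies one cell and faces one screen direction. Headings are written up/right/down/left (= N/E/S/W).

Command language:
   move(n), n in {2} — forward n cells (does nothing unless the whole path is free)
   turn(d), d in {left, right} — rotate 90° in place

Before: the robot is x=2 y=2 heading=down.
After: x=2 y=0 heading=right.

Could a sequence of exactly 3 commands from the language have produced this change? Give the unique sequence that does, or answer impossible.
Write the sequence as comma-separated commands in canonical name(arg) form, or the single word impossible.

key: running turn(left) before move(2) would end elsewhere — order is forced
from: x=2 y=2 heading=down
[1] after move(2): x=2 y=0 heading=down
[2] after move(2): x=2 y=0 heading=down
[3] after turn(left): x=2 y=0 heading=right
uniquely the one of 27 3-step routes that fits.

move(2), move(2), turn(left)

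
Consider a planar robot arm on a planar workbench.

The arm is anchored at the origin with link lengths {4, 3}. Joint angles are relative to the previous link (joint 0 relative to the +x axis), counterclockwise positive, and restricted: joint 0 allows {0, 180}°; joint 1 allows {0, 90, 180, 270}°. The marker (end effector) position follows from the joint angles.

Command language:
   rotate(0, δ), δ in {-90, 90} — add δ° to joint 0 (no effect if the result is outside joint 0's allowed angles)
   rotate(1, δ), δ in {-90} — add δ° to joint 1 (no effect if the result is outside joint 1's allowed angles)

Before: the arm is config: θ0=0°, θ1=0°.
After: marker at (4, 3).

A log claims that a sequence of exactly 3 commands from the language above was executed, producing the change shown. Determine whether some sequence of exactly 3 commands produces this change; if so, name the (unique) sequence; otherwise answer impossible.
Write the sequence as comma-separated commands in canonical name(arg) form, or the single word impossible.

rotate(1, -90), rotate(1, -90), rotate(1, -90)

start: config: θ0=0°, θ1=0°
step 1 (rotate(1, -90)): config: θ0=0°, θ1=270°
step 2 (rotate(1, -90)): config: θ0=0°, θ1=180°
step 3 (rotate(1, -90)): config: θ0=0°, θ1=90°
no rival 3-sequence matches.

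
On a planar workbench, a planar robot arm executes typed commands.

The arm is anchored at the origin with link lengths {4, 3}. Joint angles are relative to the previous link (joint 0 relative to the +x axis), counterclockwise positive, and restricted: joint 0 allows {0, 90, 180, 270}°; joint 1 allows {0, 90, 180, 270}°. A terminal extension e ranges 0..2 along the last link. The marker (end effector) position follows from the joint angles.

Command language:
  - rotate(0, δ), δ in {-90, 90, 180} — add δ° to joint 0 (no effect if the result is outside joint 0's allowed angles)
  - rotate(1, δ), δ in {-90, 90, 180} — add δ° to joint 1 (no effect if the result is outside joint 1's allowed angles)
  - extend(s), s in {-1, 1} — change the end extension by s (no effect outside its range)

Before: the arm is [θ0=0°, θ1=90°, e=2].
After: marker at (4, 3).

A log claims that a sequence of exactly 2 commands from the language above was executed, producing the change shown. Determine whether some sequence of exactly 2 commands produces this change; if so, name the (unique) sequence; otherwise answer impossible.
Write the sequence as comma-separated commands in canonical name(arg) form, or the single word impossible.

extend(-1), extend(-1)

from: [θ0=0°, θ1=90°, e=2]
1. extend(-1) → [θ0=0°, θ1=90°, e=1]
2. extend(-1) → [θ0=0°, θ1=90°, e=0]
no other 2-command option fits: unique.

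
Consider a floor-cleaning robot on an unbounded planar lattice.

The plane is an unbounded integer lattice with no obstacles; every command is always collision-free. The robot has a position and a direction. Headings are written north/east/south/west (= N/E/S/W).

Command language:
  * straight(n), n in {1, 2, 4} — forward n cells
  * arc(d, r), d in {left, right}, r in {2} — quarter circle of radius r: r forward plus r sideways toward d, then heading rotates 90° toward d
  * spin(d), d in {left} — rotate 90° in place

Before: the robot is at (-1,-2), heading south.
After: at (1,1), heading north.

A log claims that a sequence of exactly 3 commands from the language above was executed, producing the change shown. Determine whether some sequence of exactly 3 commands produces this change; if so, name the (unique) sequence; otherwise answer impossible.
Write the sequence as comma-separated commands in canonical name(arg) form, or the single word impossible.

spin(left), arc(left, 2), straight(1)

key: order matters: swapping spin(left) and straight(1) lands elsewhere
from: at (-1,-2), heading south
step 1 (spin(left)): at (-1,-2), heading east
step 2 (arc(left, 2)): at (1,0), heading north
step 3 (straight(1)): at (1,1), heading north
uniquely the one of 216 3-step routes that fits.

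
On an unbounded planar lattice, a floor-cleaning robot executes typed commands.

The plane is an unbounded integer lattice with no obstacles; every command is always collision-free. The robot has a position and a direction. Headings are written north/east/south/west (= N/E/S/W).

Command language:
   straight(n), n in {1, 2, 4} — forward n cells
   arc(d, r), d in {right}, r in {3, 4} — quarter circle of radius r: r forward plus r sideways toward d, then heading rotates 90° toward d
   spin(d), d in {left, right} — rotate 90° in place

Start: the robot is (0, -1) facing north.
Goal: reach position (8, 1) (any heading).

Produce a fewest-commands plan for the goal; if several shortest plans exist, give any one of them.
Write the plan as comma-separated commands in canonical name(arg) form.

straight(2), arc(right, 4), arc(right, 4)

start: (0, -1) facing north
t=1 straight(2) ⇒ (0, 1) facing north
t=2 arc(right, 4) ⇒ (4, 5) facing east
t=3 arc(right, 4) ⇒ (8, 1) facing south
nothing shorter than 3 reaches the goal.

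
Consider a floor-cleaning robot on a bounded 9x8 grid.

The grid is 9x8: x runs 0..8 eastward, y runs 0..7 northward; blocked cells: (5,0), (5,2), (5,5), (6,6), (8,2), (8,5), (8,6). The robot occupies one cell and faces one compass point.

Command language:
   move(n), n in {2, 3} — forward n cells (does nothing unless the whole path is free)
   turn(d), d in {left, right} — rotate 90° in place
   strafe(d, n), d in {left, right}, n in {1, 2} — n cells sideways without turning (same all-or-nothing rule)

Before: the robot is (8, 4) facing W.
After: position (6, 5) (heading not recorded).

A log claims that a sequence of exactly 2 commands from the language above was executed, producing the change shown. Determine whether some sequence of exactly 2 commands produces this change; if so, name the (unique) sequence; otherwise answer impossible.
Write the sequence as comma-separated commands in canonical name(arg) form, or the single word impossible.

move(2), strafe(right, 1)

key: order matters: swapping move(2) and strafe(right, 1) lands elsewhere
start: (8, 4) facing W
[1] after move(2): (6, 4) facing W
[2] after strafe(right, 1): (6, 5) facing W
uniquely the one of 64 2-step routes that fits.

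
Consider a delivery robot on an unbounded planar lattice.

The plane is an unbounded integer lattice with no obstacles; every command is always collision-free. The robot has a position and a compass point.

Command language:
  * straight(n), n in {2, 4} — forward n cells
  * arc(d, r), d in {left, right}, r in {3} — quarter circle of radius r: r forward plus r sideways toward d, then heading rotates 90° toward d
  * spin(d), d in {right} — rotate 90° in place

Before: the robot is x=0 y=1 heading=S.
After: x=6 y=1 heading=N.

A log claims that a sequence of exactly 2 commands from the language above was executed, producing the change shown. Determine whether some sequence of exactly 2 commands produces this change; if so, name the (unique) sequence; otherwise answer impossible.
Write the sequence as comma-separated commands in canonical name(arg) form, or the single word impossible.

arc(left, 3), arc(left, 3)

key: cell and facing (now N) both changed — the 2 commands mix motion and turning
start: x=0 y=1 heading=S
[1] after arc(left, 3): x=3 y=-2 heading=E
[2] after arc(left, 3): x=6 y=1 heading=N
no rival 2-sequence matches.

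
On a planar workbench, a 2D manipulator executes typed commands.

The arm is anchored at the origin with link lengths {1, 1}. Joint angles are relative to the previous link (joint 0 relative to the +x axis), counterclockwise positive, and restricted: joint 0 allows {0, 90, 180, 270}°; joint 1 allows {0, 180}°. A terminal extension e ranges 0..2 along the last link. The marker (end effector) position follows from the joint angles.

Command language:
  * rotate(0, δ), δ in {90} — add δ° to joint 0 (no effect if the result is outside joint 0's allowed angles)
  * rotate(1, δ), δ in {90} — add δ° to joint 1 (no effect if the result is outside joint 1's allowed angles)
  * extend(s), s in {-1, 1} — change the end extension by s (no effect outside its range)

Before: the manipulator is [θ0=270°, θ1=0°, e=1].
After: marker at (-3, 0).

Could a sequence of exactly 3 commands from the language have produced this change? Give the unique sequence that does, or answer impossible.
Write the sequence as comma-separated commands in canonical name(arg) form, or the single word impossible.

rotate(0, 90), rotate(0, 90), rotate(0, 90)

start: [θ0=270°, θ1=0°, e=1]
1. rotate(0, 90) → [θ0=0°, θ1=0°, e=1]
2. rotate(0, 90) → [θ0=90°, θ1=0°, e=1]
3. rotate(0, 90) → [θ0=180°, θ1=0°, e=1]
no rival 3-sequence matches.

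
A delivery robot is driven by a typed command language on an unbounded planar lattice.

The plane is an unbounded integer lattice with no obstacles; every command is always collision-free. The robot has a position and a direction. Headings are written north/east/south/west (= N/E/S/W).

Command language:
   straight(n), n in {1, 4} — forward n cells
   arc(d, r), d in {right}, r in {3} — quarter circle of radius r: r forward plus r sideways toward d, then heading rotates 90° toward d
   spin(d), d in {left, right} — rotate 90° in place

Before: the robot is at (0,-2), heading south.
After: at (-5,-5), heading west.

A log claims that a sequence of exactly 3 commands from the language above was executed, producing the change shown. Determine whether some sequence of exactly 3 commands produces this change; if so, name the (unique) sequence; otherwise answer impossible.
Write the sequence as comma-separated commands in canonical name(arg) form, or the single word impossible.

arc(right, 3), straight(1), straight(1)

key: position moved to (-5,-5) AND the heading swung to W — translation plus rotation needed
start: at (0,-2), heading south
step 1 (arc(right, 3)): at (-3,-5), heading west
step 2 (straight(1)): at (-4,-5), heading west
step 3 (straight(1)): at (-5,-5), heading west
no other 3-command option fits: unique.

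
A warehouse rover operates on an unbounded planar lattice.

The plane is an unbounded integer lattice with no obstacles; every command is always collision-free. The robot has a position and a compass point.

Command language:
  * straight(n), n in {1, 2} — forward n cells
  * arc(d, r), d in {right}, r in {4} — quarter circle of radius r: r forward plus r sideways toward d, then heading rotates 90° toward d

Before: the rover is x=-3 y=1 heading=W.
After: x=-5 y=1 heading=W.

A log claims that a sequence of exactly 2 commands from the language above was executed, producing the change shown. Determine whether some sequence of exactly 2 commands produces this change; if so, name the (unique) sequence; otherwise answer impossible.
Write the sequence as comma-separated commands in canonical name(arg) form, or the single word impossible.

key: still facing W at the end — nothing in the sequence rotates
start: x=-3 y=1 heading=W
t=1 straight(1) ⇒ x=-4 y=1 heading=W
t=2 straight(1) ⇒ x=-5 y=1 heading=W
uniquely the one of 9 2-step routes that fits.

straight(1), straight(1)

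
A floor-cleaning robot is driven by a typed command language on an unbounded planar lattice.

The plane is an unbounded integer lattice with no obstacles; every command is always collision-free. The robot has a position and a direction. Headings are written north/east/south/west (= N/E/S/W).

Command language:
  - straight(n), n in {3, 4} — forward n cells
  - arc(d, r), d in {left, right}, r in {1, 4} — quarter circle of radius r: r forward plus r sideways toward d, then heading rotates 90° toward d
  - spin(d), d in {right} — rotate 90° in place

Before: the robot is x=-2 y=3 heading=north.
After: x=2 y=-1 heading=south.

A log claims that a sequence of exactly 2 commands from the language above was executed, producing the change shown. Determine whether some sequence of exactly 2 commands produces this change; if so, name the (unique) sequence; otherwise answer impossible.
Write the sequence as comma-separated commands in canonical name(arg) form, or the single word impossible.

spin(right), arc(right, 4)

key: order matters: swapping spin(right) and arc(right, 4) lands elsewhere
initial: x=-2 y=3 heading=north
[1] after spin(right): x=-2 y=3 heading=east
[2] after arc(right, 4): x=2 y=-1 heading=south
no other 2-command option fits: unique.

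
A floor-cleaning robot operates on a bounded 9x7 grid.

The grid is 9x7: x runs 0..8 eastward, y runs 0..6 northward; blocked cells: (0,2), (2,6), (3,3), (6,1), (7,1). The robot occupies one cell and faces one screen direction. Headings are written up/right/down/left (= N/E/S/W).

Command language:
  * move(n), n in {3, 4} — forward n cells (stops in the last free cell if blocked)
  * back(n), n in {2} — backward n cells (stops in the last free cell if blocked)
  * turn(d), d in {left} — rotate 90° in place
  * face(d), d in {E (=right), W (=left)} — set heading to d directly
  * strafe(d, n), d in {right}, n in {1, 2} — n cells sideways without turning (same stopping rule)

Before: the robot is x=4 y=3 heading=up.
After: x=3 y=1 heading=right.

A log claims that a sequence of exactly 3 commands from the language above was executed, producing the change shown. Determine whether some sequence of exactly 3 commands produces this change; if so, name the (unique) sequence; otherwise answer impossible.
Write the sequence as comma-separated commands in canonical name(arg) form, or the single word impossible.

impossible

checked all 3-command options: none fits.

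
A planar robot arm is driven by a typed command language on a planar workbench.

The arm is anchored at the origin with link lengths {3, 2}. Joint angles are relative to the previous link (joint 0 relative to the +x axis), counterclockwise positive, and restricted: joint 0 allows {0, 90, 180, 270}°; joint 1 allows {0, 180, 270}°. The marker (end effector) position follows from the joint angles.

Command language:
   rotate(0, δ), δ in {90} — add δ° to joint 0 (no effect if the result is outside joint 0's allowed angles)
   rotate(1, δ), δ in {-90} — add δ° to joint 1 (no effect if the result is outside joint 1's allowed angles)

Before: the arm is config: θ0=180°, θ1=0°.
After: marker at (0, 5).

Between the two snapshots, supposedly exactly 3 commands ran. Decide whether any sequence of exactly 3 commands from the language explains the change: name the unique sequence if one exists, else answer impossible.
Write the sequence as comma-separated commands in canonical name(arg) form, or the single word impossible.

begin: config: θ0=180°, θ1=0°
t=1 rotate(0, 90) ⇒ config: θ0=270°, θ1=0°
t=2 rotate(0, 90) ⇒ config: θ0=0°, θ1=0°
t=3 rotate(0, 90) ⇒ config: θ0=90°, θ1=0°
no other 3-command option fits: unique.

rotate(0, 90), rotate(0, 90), rotate(0, 90)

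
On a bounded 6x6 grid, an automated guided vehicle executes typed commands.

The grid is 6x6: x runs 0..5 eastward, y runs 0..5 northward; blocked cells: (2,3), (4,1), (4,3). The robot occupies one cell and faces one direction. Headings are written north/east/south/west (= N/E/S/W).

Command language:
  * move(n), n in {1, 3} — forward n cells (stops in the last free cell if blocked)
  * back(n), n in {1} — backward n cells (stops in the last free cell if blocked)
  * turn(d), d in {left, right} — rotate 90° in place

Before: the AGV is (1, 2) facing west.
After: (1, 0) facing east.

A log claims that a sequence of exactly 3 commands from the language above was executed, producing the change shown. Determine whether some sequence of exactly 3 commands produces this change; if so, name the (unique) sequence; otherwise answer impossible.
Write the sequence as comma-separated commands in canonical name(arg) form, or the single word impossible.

key: move(3) runs into the grid edge before its full distance
start: (1, 2) facing west
t=1 turn(left) ⇒ (1, 2) facing south
t=2 move(3) ⇒ (1, 0) facing south
t=3 turn(left) ⇒ (1, 0) facing east
all 125 alternatives checked — unique.

turn(left), move(3), turn(left)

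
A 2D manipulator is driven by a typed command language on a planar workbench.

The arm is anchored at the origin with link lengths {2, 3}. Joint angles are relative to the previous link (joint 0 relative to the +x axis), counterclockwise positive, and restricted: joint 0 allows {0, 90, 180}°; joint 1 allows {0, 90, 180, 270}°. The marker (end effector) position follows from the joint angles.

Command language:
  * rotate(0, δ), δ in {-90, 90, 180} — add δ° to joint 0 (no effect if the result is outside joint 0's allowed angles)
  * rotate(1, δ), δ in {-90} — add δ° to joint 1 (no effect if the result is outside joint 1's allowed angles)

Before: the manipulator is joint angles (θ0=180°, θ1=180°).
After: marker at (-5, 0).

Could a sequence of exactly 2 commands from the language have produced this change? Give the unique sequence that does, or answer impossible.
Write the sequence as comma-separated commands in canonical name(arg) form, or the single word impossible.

t0: joint angles (θ0=180°, θ1=180°)
t=1 rotate(1, -90) ⇒ joint angles (θ0=180°, θ1=90°)
t=2 rotate(1, -90) ⇒ joint angles (θ0=180°, θ1=0°)
all 16 alternatives checked — unique.

rotate(1, -90), rotate(1, -90)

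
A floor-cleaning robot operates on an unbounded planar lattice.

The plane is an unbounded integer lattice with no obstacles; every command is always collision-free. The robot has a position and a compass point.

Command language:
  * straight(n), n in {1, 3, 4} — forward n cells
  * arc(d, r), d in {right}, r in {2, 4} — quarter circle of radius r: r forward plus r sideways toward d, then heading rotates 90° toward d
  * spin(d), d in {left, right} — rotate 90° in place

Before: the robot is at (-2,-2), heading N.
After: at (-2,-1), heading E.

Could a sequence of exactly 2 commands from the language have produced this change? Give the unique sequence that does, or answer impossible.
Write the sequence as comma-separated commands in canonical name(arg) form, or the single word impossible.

straight(1), spin(right)

key: cell and facing (now E) both changed — the 2 commands mix motion and turning
initial: at (-2,-2), heading N
[1] after straight(1): at (-2,-1), heading N
[2] after spin(right): at (-2,-1), heading E
no other 2-command option fits: unique.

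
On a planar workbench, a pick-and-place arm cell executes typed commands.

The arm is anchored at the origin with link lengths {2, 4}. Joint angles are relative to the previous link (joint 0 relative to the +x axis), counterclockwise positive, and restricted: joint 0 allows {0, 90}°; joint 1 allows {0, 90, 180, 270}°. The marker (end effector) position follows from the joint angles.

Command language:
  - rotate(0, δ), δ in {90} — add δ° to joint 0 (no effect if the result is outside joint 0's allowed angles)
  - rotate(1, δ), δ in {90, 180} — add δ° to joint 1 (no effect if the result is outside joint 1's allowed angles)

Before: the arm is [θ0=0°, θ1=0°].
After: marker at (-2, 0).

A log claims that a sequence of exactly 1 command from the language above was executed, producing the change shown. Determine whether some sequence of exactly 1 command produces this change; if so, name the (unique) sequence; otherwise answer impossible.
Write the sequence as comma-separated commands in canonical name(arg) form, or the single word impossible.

rotate(1, 180)

from: [θ0=0°, θ1=0°]
1. rotate(1, 180) → [θ0=0°, θ1=180°]
all 3 alternatives checked — unique.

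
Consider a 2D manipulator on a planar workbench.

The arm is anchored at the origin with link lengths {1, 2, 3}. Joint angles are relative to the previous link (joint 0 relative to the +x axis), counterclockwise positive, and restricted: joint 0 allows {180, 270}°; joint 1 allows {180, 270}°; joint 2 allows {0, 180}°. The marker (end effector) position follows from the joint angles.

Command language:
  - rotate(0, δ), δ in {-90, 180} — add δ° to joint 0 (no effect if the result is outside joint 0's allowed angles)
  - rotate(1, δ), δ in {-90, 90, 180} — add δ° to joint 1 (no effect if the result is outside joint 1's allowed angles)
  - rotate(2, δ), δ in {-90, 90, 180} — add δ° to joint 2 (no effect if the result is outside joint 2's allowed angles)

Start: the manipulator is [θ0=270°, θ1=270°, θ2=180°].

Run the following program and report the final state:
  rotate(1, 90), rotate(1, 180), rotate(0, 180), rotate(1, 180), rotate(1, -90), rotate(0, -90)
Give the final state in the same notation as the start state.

start: [θ0=270°, θ1=270°, θ2=180°]
1. rotate(1, 90) → [θ0=270°, θ1=270°, θ2=180°]
2. rotate(1, 180) → [θ0=270°, θ1=270°, θ2=180°]
3. rotate(0, 180) → [θ0=270°, θ1=270°, θ2=180°]
4. rotate(1, 180) → [θ0=270°, θ1=270°, θ2=180°]
5. rotate(1, -90) → [θ0=270°, θ1=180°, θ2=180°]
6. rotate(0, -90) → [θ0=180°, θ1=180°, θ2=180°]

[θ0=180°, θ1=180°, θ2=180°]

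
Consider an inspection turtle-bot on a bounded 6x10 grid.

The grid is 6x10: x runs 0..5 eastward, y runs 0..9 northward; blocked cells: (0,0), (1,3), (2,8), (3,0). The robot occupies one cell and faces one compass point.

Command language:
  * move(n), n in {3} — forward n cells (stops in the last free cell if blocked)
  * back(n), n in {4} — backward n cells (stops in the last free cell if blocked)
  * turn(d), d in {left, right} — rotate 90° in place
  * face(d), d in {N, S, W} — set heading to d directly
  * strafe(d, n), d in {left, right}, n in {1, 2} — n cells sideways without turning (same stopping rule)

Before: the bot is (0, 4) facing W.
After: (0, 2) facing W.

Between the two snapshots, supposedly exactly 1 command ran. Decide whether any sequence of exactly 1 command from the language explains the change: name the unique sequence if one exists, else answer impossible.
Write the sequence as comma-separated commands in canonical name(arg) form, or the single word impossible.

strafe(left, 2)

key: heading stays W — the single command does not turn
t0: (0, 4) facing W
step 1 (strafe(left, 2)): (0, 2) facing W
uniquely the one of 11 1-step routes that fits.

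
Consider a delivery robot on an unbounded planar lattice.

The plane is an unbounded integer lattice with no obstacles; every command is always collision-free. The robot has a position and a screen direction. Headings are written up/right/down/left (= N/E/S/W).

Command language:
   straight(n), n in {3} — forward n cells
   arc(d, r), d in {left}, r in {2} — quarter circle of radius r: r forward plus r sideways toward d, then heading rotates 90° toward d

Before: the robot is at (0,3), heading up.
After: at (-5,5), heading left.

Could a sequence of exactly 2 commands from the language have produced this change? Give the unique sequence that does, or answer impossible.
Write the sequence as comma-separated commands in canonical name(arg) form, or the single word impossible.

arc(left, 2), straight(3)

key: cell and facing (now W) both changed — the 2 commands mix motion and turning
begin: at (0,3), heading up
step 1 (arc(left, 2)): at (-2,5), heading left
step 2 (straight(3)): at (-5,5), heading left
no rival 2-sequence matches.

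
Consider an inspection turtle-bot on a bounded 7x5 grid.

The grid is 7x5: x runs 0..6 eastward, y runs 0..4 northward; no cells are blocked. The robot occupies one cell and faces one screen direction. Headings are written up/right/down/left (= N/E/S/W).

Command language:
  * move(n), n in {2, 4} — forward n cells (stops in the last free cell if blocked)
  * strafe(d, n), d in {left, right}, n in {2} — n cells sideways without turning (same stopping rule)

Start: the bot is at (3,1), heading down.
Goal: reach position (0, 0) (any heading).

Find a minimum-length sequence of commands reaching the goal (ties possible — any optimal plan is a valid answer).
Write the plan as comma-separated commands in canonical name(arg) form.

from: at (3,1), heading down
t=1 strafe(right, 2) ⇒ at (1,1), heading down
t=2 strafe(right, 2) ⇒ at (0,1), heading down
t=3 move(2) ⇒ at (0,0), heading down
shorter routes all fall short; 3 is best.

strafe(right, 2), strafe(right, 2), move(2)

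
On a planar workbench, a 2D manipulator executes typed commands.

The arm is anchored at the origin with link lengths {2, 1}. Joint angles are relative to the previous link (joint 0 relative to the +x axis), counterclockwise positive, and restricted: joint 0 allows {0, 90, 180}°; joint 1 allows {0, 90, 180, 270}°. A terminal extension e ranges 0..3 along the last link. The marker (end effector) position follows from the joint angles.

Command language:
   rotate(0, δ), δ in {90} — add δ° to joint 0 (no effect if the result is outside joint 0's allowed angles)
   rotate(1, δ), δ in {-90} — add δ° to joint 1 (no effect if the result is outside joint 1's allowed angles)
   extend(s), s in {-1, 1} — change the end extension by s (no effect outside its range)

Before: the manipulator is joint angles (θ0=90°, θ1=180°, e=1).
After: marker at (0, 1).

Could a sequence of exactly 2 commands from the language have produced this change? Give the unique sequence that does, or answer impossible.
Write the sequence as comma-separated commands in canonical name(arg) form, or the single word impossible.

begin: joint angles (θ0=90°, θ1=180°, e=1)
[1] after extend(-1): joint angles (θ0=90°, θ1=180°, e=0)
[2] after extend(-1): joint angles (θ0=90°, θ1=180°, e=0)
all 16 alternatives checked — unique.

extend(-1), extend(-1)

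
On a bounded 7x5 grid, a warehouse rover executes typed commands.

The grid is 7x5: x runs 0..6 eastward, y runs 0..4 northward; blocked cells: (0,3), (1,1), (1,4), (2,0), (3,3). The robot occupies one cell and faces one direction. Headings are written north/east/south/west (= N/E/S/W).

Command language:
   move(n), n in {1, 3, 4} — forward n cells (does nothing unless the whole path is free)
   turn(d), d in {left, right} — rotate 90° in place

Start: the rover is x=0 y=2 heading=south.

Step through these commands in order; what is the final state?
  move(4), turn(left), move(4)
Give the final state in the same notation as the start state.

x=4 y=2 heading=east

start: x=0 y=2 heading=south
[1] after move(4): x=0 y=2 heading=south
[2] after turn(left): x=0 y=2 heading=east
[3] after move(4): x=4 y=2 heading=east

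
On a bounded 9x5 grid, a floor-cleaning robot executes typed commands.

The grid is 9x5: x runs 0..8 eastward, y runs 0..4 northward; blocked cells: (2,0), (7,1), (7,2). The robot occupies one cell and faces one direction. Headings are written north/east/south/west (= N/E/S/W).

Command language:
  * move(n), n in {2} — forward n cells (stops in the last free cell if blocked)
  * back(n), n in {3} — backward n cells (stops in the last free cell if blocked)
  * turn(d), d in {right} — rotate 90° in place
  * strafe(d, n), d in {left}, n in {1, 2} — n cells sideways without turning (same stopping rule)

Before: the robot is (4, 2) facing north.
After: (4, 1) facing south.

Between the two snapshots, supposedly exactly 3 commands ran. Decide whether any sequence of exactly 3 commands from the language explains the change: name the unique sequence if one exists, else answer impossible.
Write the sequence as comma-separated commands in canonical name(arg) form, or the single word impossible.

no 3-step route produces this change.

impossible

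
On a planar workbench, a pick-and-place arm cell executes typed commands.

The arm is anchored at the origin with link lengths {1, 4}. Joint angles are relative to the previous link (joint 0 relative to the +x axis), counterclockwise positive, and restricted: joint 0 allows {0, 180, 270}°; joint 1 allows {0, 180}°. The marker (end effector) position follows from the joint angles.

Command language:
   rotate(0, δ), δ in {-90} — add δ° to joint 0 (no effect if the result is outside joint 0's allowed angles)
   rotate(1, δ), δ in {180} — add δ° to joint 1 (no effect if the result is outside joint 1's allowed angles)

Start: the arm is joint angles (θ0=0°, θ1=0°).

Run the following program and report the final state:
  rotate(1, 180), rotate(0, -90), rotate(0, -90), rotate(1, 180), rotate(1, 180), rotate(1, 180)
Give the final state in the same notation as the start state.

joint angles (θ0=180°, θ1=0°)

t0: joint angles (θ0=0°, θ1=0°)
t=1 rotate(1, 180) ⇒ joint angles (θ0=0°, θ1=180°)
t=2 rotate(0, -90) ⇒ joint angles (θ0=270°, θ1=180°)
t=3 rotate(0, -90) ⇒ joint angles (θ0=180°, θ1=180°)
t=4 rotate(1, 180) ⇒ joint angles (θ0=180°, θ1=0°)
t=5 rotate(1, 180) ⇒ joint angles (θ0=180°, θ1=180°)
t=6 rotate(1, 180) ⇒ joint angles (θ0=180°, θ1=0°)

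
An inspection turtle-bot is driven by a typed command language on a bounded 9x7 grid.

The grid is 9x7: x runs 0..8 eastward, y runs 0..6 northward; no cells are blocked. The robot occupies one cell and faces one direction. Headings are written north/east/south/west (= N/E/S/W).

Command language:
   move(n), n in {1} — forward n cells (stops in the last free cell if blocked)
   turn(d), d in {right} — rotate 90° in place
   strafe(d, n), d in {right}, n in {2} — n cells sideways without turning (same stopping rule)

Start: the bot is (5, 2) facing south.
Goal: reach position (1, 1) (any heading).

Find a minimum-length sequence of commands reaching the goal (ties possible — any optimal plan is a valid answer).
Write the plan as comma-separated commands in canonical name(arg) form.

strafe(right, 2), strafe(right, 2), move(1)

begin: (5, 2) facing south
t=1 strafe(right, 2) ⇒ (3, 2) facing south
t=2 strafe(right, 2) ⇒ (1, 2) facing south
t=3 move(1) ⇒ (1, 1) facing south
shorter routes all fall short; 3 is best.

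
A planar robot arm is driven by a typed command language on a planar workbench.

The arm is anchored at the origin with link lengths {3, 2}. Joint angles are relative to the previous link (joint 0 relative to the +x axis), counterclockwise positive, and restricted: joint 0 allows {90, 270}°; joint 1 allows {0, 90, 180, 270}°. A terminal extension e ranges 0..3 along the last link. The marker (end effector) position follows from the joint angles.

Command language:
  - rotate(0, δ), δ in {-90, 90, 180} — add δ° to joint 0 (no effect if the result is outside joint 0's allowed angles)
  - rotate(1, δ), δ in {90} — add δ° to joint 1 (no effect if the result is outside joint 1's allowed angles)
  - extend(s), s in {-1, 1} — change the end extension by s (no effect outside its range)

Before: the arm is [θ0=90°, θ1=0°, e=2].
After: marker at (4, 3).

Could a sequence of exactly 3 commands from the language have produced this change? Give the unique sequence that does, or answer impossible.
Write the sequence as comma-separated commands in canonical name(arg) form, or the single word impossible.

t0: [θ0=90°, θ1=0°, e=2]
[1] after rotate(1, 90): [θ0=90°, θ1=90°, e=2]
[2] after rotate(1, 90): [θ0=90°, θ1=180°, e=2]
[3] after rotate(1, 90): [θ0=90°, θ1=270°, e=2]
no other 3-command option fits: unique.

rotate(1, 90), rotate(1, 90), rotate(1, 90)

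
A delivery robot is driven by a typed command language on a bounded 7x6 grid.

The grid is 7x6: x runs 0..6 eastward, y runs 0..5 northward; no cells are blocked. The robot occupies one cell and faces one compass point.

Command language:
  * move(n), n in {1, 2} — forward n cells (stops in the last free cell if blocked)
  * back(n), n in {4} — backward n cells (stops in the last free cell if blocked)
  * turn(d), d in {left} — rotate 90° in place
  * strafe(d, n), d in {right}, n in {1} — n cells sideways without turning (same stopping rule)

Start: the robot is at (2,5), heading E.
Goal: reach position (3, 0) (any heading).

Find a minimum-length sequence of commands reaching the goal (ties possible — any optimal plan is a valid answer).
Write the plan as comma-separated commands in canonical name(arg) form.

move(1), turn(left), back(4), back(4)

from: at (2,5), heading E
t=1 move(1) ⇒ at (3,5), heading E
t=2 turn(left) ⇒ at (3,5), heading N
t=3 back(4) ⇒ at (3,1), heading N
t=4 back(4) ⇒ at (3,0), heading N
shorter routes all fall short; 4 is best.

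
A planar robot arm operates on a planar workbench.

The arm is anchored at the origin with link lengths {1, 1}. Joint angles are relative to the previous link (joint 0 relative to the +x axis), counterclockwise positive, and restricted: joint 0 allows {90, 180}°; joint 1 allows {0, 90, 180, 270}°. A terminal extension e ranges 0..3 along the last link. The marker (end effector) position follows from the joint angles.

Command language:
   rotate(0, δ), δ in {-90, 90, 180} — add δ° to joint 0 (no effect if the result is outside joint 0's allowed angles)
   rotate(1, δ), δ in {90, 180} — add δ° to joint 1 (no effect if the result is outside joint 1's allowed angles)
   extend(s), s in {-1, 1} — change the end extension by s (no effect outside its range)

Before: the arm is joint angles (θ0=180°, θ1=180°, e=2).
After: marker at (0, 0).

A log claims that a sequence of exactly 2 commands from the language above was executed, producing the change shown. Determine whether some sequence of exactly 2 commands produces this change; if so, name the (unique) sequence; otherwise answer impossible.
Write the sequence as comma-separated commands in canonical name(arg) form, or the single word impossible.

start: joint angles (θ0=180°, θ1=180°, e=2)
1. extend(-1) → joint angles (θ0=180°, θ1=180°, e=1)
2. extend(-1) → joint angles (θ0=180°, θ1=180°, e=0)
no rival 2-sequence matches.

extend(-1), extend(-1)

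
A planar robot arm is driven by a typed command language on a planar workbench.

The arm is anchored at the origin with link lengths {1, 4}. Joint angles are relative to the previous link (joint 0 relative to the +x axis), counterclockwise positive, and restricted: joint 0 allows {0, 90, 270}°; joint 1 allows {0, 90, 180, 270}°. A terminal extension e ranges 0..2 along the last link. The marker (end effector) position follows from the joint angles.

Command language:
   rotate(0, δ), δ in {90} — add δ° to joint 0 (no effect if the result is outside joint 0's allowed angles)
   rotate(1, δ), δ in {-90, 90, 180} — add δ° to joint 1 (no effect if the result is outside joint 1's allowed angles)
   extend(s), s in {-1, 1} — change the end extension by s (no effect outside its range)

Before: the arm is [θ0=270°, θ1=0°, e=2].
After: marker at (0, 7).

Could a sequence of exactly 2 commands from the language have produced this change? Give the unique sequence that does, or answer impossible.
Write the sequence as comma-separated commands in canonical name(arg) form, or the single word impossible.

rotate(0, 90), rotate(0, 90)

start: [θ0=270°, θ1=0°, e=2]
1. rotate(0, 90) → [θ0=0°, θ1=0°, e=2]
2. rotate(0, 90) → [θ0=90°, θ1=0°, e=2]
no other 2-command option fits: unique.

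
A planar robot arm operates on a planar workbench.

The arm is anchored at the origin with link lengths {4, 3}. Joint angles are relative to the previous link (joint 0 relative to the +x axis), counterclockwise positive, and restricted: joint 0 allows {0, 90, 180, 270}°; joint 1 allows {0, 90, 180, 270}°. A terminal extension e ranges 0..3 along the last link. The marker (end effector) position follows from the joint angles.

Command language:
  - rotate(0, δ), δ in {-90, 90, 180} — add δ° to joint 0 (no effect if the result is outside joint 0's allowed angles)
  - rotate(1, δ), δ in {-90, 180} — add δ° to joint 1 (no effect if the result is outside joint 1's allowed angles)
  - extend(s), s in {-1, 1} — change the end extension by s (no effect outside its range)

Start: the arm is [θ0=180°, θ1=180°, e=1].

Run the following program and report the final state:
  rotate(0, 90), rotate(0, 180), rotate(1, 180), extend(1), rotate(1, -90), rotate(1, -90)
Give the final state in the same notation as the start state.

[θ0=90°, θ1=180°, e=2]

begin: [θ0=180°, θ1=180°, e=1]
step 1 (rotate(0, 90)): [θ0=270°, θ1=180°, e=1]
step 2 (rotate(0, 180)): [θ0=90°, θ1=180°, e=1]
step 3 (rotate(1, 180)): [θ0=90°, θ1=0°, e=1]
step 4 (extend(1)): [θ0=90°, θ1=0°, e=2]
step 5 (rotate(1, -90)): [θ0=90°, θ1=270°, e=2]
step 6 (rotate(1, -90)): [θ0=90°, θ1=180°, e=2]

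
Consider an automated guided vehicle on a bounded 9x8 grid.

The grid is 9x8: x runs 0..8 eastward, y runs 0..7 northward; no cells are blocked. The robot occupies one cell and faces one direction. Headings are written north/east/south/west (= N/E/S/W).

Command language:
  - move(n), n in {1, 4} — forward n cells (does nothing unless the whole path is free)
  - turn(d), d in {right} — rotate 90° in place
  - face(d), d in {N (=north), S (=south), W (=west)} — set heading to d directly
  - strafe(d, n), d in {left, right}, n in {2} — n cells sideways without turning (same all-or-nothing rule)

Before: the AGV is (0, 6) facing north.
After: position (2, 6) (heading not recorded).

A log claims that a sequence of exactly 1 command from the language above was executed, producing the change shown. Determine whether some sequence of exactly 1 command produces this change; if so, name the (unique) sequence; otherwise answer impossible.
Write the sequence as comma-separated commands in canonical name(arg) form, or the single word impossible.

strafe(right, 2)

from: (0, 6) facing north
step 1 (strafe(right, 2)): (2, 6) facing north
uniquely the one of 8 1-step routes that fits.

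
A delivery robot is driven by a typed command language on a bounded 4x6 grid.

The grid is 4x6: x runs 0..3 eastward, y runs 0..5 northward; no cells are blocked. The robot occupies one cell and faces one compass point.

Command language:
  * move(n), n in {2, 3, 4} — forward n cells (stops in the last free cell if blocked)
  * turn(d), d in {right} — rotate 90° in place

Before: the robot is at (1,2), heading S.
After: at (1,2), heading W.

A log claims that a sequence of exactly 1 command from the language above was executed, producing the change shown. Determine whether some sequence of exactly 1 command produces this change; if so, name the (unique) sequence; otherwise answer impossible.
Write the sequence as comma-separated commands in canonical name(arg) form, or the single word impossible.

turn(right)

key: parked at (1,2) the whole time — nothing moves the robot
start: at (1,2), heading S
step 1 (turn(right)): at (1,2), heading W
all 4 alternatives checked — unique.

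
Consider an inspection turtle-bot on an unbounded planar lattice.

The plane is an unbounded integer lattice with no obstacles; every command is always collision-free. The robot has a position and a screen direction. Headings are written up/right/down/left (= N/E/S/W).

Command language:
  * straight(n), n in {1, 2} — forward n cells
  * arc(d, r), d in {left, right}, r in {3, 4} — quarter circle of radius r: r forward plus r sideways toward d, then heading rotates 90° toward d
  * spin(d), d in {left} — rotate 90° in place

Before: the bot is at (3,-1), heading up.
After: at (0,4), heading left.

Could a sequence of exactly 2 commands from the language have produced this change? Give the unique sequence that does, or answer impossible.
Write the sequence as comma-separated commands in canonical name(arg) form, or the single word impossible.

straight(2), arc(left, 3)

key: cell and facing (now W) both changed — the 2 commands mix motion and turning
t0: at (3,-1), heading up
step 1 (straight(2)): at (3,1), heading up
step 2 (arc(left, 3)): at (0,4), heading left
no rival 2-sequence matches.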